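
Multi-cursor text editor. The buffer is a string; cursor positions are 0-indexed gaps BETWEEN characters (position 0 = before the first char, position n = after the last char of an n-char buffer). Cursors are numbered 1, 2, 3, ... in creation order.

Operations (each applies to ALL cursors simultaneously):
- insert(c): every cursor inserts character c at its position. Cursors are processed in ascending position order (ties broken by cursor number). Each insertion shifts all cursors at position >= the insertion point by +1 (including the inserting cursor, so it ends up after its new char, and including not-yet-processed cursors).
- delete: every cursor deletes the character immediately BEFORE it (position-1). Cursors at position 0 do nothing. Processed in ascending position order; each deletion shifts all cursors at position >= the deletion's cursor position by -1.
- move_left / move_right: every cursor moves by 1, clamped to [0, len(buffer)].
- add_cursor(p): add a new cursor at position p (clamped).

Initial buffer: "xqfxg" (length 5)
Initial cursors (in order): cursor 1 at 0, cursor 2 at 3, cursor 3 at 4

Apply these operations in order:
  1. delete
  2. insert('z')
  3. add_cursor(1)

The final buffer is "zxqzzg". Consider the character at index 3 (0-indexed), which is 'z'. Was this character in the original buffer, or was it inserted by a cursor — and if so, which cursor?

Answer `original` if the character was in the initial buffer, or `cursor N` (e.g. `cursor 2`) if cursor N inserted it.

After op 1 (delete): buffer="xqg" (len 3), cursors c1@0 c2@2 c3@2, authorship ...
After op 2 (insert('z')): buffer="zxqzzg" (len 6), cursors c1@1 c2@5 c3@5, authorship 1..23.
After op 3 (add_cursor(1)): buffer="zxqzzg" (len 6), cursors c1@1 c4@1 c2@5 c3@5, authorship 1..23.
Authorship (.=original, N=cursor N): 1 . . 2 3 .
Index 3: author = 2

Answer: cursor 2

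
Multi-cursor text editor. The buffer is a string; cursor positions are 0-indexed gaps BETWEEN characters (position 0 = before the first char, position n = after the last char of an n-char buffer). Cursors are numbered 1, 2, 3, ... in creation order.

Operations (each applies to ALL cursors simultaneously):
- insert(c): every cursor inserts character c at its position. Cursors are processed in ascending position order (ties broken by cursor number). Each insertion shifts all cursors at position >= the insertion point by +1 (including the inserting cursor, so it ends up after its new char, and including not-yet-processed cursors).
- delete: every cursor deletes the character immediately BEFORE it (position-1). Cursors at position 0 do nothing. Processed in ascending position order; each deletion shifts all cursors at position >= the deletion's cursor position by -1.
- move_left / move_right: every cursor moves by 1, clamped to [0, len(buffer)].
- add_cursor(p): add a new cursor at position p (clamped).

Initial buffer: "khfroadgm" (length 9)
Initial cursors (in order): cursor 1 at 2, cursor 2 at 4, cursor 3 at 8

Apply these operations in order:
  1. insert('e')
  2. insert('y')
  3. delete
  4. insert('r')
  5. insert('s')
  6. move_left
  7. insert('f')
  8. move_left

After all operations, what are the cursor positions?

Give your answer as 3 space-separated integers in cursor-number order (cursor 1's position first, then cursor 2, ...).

Answer: 4 10 18

Derivation:
After op 1 (insert('e')): buffer="khefreoadgem" (len 12), cursors c1@3 c2@6 c3@11, authorship ..1..2....3.
After op 2 (insert('y')): buffer="kheyfreyoadgeym" (len 15), cursors c1@4 c2@8 c3@14, authorship ..11..22....33.
After op 3 (delete): buffer="khefreoadgem" (len 12), cursors c1@3 c2@6 c3@11, authorship ..1..2....3.
After op 4 (insert('r')): buffer="kherfreroadgerm" (len 15), cursors c1@4 c2@8 c3@14, authorship ..11..22....33.
After op 5 (insert('s')): buffer="khersfrersoadgersm" (len 18), cursors c1@5 c2@10 c3@17, authorship ..111..222....333.
After op 6 (move_left): buffer="khersfrersoadgersm" (len 18), cursors c1@4 c2@9 c3@16, authorship ..111..222....333.
After op 7 (insert('f')): buffer="kherfsfrerfsoadgerfsm" (len 21), cursors c1@5 c2@11 c3@19, authorship ..1111..2222....3333.
After op 8 (move_left): buffer="kherfsfrerfsoadgerfsm" (len 21), cursors c1@4 c2@10 c3@18, authorship ..1111..2222....3333.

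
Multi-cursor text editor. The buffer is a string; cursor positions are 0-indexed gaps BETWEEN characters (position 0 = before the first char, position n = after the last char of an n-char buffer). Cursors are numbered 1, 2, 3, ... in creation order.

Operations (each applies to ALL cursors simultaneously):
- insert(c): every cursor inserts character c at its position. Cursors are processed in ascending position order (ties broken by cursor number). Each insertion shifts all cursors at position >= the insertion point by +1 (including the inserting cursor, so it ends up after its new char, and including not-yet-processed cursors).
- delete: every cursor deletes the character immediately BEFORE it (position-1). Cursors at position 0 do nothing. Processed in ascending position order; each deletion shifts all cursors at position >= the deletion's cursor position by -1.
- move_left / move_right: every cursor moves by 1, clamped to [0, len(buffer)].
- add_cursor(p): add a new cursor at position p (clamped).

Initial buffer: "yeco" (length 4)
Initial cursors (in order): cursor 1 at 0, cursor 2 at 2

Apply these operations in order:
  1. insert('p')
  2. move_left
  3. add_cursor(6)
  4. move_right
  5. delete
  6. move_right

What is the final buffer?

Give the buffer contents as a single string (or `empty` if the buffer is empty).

Answer: yec

Derivation:
After op 1 (insert('p')): buffer="pyepco" (len 6), cursors c1@1 c2@4, authorship 1..2..
After op 2 (move_left): buffer="pyepco" (len 6), cursors c1@0 c2@3, authorship 1..2..
After op 3 (add_cursor(6)): buffer="pyepco" (len 6), cursors c1@0 c2@3 c3@6, authorship 1..2..
After op 4 (move_right): buffer="pyepco" (len 6), cursors c1@1 c2@4 c3@6, authorship 1..2..
After op 5 (delete): buffer="yec" (len 3), cursors c1@0 c2@2 c3@3, authorship ...
After op 6 (move_right): buffer="yec" (len 3), cursors c1@1 c2@3 c3@3, authorship ...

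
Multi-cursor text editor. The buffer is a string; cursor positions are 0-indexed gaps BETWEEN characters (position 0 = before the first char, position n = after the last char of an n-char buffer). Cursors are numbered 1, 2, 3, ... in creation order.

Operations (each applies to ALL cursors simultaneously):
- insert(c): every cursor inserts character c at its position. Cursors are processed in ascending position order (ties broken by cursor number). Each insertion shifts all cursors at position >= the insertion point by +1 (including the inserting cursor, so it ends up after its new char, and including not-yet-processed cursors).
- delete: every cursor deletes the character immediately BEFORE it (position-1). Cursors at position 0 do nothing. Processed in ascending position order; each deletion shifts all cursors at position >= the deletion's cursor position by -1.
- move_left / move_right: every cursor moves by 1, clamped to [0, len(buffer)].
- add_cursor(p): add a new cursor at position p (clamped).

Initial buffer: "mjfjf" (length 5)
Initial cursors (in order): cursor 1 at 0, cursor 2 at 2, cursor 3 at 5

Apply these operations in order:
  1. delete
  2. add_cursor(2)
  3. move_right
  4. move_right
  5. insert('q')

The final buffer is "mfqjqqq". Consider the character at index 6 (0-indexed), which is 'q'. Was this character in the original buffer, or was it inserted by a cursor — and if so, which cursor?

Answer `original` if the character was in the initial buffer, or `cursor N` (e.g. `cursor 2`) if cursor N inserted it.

Answer: cursor 4

Derivation:
After op 1 (delete): buffer="mfj" (len 3), cursors c1@0 c2@1 c3@3, authorship ...
After op 2 (add_cursor(2)): buffer="mfj" (len 3), cursors c1@0 c2@1 c4@2 c3@3, authorship ...
After op 3 (move_right): buffer="mfj" (len 3), cursors c1@1 c2@2 c3@3 c4@3, authorship ...
After op 4 (move_right): buffer="mfj" (len 3), cursors c1@2 c2@3 c3@3 c4@3, authorship ...
After op 5 (insert('q')): buffer="mfqjqqq" (len 7), cursors c1@3 c2@7 c3@7 c4@7, authorship ..1.234
Authorship (.=original, N=cursor N): . . 1 . 2 3 4
Index 6: author = 4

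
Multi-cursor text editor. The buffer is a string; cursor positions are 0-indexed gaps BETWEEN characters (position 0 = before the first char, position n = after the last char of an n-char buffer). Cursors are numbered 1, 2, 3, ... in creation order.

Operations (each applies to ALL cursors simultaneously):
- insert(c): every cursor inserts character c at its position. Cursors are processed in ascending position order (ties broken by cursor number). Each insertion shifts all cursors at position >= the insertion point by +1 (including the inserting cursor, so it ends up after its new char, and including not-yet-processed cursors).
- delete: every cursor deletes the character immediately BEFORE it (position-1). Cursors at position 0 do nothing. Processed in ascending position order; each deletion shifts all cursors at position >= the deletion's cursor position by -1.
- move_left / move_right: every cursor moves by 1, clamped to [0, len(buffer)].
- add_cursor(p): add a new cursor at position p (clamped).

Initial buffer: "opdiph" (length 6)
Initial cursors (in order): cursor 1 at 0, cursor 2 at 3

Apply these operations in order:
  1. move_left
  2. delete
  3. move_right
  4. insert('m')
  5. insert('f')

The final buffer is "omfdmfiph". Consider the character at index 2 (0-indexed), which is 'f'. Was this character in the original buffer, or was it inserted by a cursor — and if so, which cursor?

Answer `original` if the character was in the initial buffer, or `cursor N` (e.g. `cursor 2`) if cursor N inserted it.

Answer: cursor 1

Derivation:
After op 1 (move_left): buffer="opdiph" (len 6), cursors c1@0 c2@2, authorship ......
After op 2 (delete): buffer="odiph" (len 5), cursors c1@0 c2@1, authorship .....
After op 3 (move_right): buffer="odiph" (len 5), cursors c1@1 c2@2, authorship .....
After op 4 (insert('m')): buffer="omdmiph" (len 7), cursors c1@2 c2@4, authorship .1.2...
After op 5 (insert('f')): buffer="omfdmfiph" (len 9), cursors c1@3 c2@6, authorship .11.22...
Authorship (.=original, N=cursor N): . 1 1 . 2 2 . . .
Index 2: author = 1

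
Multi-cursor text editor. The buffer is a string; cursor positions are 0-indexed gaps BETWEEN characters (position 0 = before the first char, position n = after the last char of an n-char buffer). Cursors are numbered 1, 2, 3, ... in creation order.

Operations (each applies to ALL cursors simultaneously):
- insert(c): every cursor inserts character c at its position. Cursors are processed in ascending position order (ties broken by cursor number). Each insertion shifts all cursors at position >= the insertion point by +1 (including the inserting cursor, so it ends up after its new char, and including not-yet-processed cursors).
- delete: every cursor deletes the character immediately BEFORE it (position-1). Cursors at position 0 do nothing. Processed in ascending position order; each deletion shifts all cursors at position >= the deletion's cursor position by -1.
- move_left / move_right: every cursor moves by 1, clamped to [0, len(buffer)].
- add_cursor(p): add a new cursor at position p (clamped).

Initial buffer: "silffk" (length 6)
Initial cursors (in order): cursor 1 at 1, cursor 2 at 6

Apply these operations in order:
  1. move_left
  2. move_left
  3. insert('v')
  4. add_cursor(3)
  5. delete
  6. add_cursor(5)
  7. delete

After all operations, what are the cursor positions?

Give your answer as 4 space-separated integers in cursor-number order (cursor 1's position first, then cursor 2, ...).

Answer: 0 1 0 2

Derivation:
After op 1 (move_left): buffer="silffk" (len 6), cursors c1@0 c2@5, authorship ......
After op 2 (move_left): buffer="silffk" (len 6), cursors c1@0 c2@4, authorship ......
After op 3 (insert('v')): buffer="vsilfvfk" (len 8), cursors c1@1 c2@6, authorship 1....2..
After op 4 (add_cursor(3)): buffer="vsilfvfk" (len 8), cursors c1@1 c3@3 c2@6, authorship 1....2..
After op 5 (delete): buffer="slffk" (len 5), cursors c1@0 c3@1 c2@3, authorship .....
After op 6 (add_cursor(5)): buffer="slffk" (len 5), cursors c1@0 c3@1 c2@3 c4@5, authorship .....
After op 7 (delete): buffer="lf" (len 2), cursors c1@0 c3@0 c2@1 c4@2, authorship ..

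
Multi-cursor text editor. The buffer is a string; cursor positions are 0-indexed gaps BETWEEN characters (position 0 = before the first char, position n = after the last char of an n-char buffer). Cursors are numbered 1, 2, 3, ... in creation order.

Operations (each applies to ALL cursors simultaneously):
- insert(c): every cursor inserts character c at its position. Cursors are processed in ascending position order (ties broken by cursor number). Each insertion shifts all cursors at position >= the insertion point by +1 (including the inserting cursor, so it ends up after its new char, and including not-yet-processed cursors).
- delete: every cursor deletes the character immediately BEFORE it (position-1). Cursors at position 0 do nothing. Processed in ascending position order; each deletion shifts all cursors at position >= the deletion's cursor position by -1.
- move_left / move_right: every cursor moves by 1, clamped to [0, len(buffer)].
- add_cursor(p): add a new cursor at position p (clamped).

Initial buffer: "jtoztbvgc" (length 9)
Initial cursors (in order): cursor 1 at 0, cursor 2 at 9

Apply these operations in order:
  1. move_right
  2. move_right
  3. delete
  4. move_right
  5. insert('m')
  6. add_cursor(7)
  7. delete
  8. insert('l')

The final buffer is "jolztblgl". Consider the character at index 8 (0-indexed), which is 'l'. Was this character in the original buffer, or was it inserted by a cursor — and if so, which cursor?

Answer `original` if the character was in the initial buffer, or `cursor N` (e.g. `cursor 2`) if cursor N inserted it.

After op 1 (move_right): buffer="jtoztbvgc" (len 9), cursors c1@1 c2@9, authorship .........
After op 2 (move_right): buffer="jtoztbvgc" (len 9), cursors c1@2 c2@9, authorship .........
After op 3 (delete): buffer="joztbvg" (len 7), cursors c1@1 c2@7, authorship .......
After op 4 (move_right): buffer="joztbvg" (len 7), cursors c1@2 c2@7, authorship .......
After op 5 (insert('m')): buffer="jomztbvgm" (len 9), cursors c1@3 c2@9, authorship ..1.....2
After op 6 (add_cursor(7)): buffer="jomztbvgm" (len 9), cursors c1@3 c3@7 c2@9, authorship ..1.....2
After op 7 (delete): buffer="joztbg" (len 6), cursors c1@2 c3@5 c2@6, authorship ......
After op 8 (insert('l')): buffer="jolztblgl" (len 9), cursors c1@3 c3@7 c2@9, authorship ..1...3.2
Authorship (.=original, N=cursor N): . . 1 . . . 3 . 2
Index 8: author = 2

Answer: cursor 2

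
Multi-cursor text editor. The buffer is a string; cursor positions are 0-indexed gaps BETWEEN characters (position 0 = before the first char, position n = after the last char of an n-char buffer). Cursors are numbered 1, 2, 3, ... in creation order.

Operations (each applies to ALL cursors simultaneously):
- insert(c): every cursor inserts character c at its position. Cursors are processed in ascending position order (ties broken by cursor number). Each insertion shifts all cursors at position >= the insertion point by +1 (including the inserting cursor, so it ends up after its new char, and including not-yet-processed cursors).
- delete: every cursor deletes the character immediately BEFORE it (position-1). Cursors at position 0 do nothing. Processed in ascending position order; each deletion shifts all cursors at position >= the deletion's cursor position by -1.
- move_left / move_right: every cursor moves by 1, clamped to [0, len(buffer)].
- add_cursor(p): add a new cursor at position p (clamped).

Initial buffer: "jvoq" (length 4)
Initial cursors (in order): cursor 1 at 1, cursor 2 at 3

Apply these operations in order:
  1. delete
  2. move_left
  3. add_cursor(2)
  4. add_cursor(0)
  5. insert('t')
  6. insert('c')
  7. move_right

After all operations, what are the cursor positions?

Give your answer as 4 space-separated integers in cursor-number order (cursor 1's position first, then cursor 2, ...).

After op 1 (delete): buffer="vq" (len 2), cursors c1@0 c2@1, authorship ..
After op 2 (move_left): buffer="vq" (len 2), cursors c1@0 c2@0, authorship ..
After op 3 (add_cursor(2)): buffer="vq" (len 2), cursors c1@0 c2@0 c3@2, authorship ..
After op 4 (add_cursor(0)): buffer="vq" (len 2), cursors c1@0 c2@0 c4@0 c3@2, authorship ..
After op 5 (insert('t')): buffer="tttvqt" (len 6), cursors c1@3 c2@3 c4@3 c3@6, authorship 124..3
After op 6 (insert('c')): buffer="tttcccvqtc" (len 10), cursors c1@6 c2@6 c4@6 c3@10, authorship 124124..33
After op 7 (move_right): buffer="tttcccvqtc" (len 10), cursors c1@7 c2@7 c4@7 c3@10, authorship 124124..33

Answer: 7 7 10 7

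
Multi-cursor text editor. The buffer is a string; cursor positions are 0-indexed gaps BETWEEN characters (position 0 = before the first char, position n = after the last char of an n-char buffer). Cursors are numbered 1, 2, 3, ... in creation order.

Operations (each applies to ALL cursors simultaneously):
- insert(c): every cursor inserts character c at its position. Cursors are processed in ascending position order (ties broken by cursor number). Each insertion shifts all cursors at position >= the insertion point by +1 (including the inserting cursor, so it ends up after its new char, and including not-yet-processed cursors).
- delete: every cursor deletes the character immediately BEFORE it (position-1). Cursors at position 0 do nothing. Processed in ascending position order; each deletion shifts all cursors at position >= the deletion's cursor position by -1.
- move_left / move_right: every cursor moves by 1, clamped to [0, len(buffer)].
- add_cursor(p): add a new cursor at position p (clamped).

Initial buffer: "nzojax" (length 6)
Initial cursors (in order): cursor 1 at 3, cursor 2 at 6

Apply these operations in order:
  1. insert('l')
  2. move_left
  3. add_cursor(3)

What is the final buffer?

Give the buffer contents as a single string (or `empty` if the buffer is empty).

Answer: nzoljaxl

Derivation:
After op 1 (insert('l')): buffer="nzoljaxl" (len 8), cursors c1@4 c2@8, authorship ...1...2
After op 2 (move_left): buffer="nzoljaxl" (len 8), cursors c1@3 c2@7, authorship ...1...2
After op 3 (add_cursor(3)): buffer="nzoljaxl" (len 8), cursors c1@3 c3@3 c2@7, authorship ...1...2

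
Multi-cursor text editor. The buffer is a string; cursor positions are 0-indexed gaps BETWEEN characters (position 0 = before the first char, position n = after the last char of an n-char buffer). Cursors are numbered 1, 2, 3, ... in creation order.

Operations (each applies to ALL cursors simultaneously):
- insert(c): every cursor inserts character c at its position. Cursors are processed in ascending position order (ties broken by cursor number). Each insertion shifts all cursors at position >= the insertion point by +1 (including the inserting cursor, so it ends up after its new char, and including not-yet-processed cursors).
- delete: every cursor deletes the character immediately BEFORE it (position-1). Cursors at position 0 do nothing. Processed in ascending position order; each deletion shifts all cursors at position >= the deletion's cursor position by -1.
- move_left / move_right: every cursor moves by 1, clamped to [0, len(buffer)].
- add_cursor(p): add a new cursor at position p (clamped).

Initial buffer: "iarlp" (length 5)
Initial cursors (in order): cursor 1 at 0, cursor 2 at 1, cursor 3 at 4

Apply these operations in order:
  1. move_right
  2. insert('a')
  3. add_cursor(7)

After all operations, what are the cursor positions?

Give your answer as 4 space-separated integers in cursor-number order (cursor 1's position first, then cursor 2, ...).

Answer: 2 4 8 7

Derivation:
After op 1 (move_right): buffer="iarlp" (len 5), cursors c1@1 c2@2 c3@5, authorship .....
After op 2 (insert('a')): buffer="iaaarlpa" (len 8), cursors c1@2 c2@4 c3@8, authorship .1.2...3
After op 3 (add_cursor(7)): buffer="iaaarlpa" (len 8), cursors c1@2 c2@4 c4@7 c3@8, authorship .1.2...3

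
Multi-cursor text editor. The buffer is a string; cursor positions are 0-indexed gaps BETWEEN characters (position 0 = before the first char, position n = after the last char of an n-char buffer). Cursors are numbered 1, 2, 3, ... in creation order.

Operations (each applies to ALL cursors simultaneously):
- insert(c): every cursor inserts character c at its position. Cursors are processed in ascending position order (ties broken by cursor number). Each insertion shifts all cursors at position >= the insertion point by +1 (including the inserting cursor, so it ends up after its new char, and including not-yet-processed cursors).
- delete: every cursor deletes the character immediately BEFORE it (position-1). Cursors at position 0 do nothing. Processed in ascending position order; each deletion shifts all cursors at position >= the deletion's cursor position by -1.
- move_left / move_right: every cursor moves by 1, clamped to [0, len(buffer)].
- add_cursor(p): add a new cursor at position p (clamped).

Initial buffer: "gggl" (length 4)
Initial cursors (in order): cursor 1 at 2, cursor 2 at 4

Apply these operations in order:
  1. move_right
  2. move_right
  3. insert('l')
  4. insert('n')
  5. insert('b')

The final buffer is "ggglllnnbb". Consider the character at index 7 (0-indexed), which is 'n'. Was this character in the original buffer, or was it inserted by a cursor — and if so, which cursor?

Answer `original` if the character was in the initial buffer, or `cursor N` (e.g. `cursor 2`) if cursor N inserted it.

After op 1 (move_right): buffer="gggl" (len 4), cursors c1@3 c2@4, authorship ....
After op 2 (move_right): buffer="gggl" (len 4), cursors c1@4 c2@4, authorship ....
After op 3 (insert('l')): buffer="ggglll" (len 6), cursors c1@6 c2@6, authorship ....12
After op 4 (insert('n')): buffer="ggglllnn" (len 8), cursors c1@8 c2@8, authorship ....1212
After op 5 (insert('b')): buffer="ggglllnnbb" (len 10), cursors c1@10 c2@10, authorship ....121212
Authorship (.=original, N=cursor N): . . . . 1 2 1 2 1 2
Index 7: author = 2

Answer: cursor 2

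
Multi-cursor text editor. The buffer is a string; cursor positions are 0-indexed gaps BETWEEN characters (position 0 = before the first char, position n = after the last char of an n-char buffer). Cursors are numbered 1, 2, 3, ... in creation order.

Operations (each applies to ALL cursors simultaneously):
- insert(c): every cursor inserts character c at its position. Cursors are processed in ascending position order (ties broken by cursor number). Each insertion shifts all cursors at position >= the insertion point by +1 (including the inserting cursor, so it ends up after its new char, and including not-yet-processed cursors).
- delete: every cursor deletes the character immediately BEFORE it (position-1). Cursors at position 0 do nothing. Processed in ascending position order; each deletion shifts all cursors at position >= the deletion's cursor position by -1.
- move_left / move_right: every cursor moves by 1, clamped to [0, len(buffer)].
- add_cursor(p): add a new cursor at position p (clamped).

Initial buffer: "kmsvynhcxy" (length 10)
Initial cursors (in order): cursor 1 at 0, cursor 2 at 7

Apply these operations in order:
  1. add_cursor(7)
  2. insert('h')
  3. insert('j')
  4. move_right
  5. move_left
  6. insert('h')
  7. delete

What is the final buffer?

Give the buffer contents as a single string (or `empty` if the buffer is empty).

Answer: hjkmsvynhhhjjcxy

Derivation:
After op 1 (add_cursor(7)): buffer="kmsvynhcxy" (len 10), cursors c1@0 c2@7 c3@7, authorship ..........
After op 2 (insert('h')): buffer="hkmsvynhhhcxy" (len 13), cursors c1@1 c2@10 c3@10, authorship 1.......23...
After op 3 (insert('j')): buffer="hjkmsvynhhhjjcxy" (len 16), cursors c1@2 c2@13 c3@13, authorship 11.......2323...
After op 4 (move_right): buffer="hjkmsvynhhhjjcxy" (len 16), cursors c1@3 c2@14 c3@14, authorship 11.......2323...
After op 5 (move_left): buffer="hjkmsvynhhhjjcxy" (len 16), cursors c1@2 c2@13 c3@13, authorship 11.......2323...
After op 6 (insert('h')): buffer="hjhkmsvynhhhjjhhcxy" (len 19), cursors c1@3 c2@16 c3@16, authorship 111.......232323...
After op 7 (delete): buffer="hjkmsvynhhhjjcxy" (len 16), cursors c1@2 c2@13 c3@13, authorship 11.......2323...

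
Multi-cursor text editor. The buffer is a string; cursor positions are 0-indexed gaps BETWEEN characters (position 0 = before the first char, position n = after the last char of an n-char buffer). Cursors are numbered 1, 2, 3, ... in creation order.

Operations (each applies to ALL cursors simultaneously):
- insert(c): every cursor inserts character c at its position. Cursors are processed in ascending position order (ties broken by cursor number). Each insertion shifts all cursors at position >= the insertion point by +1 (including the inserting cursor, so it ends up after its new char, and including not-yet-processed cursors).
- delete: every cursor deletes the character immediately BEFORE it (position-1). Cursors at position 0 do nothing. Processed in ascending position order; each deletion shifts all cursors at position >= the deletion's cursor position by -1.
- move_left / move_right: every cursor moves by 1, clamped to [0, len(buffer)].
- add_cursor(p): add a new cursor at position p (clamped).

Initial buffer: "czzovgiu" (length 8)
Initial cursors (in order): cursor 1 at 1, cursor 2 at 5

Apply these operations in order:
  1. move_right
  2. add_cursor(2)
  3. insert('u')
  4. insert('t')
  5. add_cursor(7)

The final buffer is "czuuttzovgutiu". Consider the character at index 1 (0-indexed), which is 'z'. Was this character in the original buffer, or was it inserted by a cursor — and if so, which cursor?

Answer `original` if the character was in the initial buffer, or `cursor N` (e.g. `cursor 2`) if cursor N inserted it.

Answer: original

Derivation:
After op 1 (move_right): buffer="czzovgiu" (len 8), cursors c1@2 c2@6, authorship ........
After op 2 (add_cursor(2)): buffer="czzovgiu" (len 8), cursors c1@2 c3@2 c2@6, authorship ........
After op 3 (insert('u')): buffer="czuuzovguiu" (len 11), cursors c1@4 c3@4 c2@9, authorship ..13....2..
After op 4 (insert('t')): buffer="czuuttzovgutiu" (len 14), cursors c1@6 c3@6 c2@12, authorship ..1313....22..
After op 5 (add_cursor(7)): buffer="czuuttzovgutiu" (len 14), cursors c1@6 c3@6 c4@7 c2@12, authorship ..1313....22..
Authorship (.=original, N=cursor N): . . 1 3 1 3 . . . . 2 2 . .
Index 1: author = original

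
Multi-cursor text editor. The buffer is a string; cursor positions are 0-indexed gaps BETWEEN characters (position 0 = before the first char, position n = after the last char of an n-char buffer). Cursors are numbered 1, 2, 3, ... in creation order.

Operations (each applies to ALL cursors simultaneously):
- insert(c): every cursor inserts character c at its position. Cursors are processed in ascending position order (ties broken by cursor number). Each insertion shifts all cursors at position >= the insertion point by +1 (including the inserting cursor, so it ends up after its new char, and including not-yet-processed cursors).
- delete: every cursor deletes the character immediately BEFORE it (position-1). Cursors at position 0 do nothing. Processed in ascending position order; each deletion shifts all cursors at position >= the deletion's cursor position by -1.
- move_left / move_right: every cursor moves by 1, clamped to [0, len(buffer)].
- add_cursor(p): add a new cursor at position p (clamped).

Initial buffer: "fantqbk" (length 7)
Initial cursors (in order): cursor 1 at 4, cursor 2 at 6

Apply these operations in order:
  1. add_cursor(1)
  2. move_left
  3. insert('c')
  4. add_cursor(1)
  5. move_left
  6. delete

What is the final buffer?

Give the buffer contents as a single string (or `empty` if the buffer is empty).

Answer: cfactcbk

Derivation:
After op 1 (add_cursor(1)): buffer="fantqbk" (len 7), cursors c3@1 c1@4 c2@6, authorship .......
After op 2 (move_left): buffer="fantqbk" (len 7), cursors c3@0 c1@3 c2@5, authorship .......
After op 3 (insert('c')): buffer="cfanctqcbk" (len 10), cursors c3@1 c1@5 c2@8, authorship 3...1..2..
After op 4 (add_cursor(1)): buffer="cfanctqcbk" (len 10), cursors c3@1 c4@1 c1@5 c2@8, authorship 3...1..2..
After op 5 (move_left): buffer="cfanctqcbk" (len 10), cursors c3@0 c4@0 c1@4 c2@7, authorship 3...1..2..
After op 6 (delete): buffer="cfactcbk" (len 8), cursors c3@0 c4@0 c1@3 c2@5, authorship 3..1.2..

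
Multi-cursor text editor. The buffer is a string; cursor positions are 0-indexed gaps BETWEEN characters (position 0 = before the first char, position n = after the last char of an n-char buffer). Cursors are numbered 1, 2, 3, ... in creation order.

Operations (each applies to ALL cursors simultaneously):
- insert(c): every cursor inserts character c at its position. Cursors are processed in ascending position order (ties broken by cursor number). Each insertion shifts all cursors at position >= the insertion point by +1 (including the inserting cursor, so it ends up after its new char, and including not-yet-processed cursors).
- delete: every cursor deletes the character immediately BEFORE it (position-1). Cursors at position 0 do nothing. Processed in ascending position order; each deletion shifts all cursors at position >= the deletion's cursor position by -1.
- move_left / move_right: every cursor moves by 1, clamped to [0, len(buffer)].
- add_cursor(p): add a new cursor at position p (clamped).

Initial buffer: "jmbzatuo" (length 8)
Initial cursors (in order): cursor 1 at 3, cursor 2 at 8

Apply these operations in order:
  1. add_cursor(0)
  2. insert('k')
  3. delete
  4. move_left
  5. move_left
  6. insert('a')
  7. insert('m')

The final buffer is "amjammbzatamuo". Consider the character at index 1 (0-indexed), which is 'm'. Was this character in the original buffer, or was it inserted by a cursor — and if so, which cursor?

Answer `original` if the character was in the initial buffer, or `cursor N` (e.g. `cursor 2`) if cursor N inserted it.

After op 1 (add_cursor(0)): buffer="jmbzatuo" (len 8), cursors c3@0 c1@3 c2@8, authorship ........
After op 2 (insert('k')): buffer="kjmbkzatuok" (len 11), cursors c3@1 c1@5 c2@11, authorship 3...1.....2
After op 3 (delete): buffer="jmbzatuo" (len 8), cursors c3@0 c1@3 c2@8, authorship ........
After op 4 (move_left): buffer="jmbzatuo" (len 8), cursors c3@0 c1@2 c2@7, authorship ........
After op 5 (move_left): buffer="jmbzatuo" (len 8), cursors c3@0 c1@1 c2@6, authorship ........
After op 6 (insert('a')): buffer="ajambzatauo" (len 11), cursors c3@1 c1@3 c2@9, authorship 3.1.....2..
After op 7 (insert('m')): buffer="amjammbzatamuo" (len 14), cursors c3@2 c1@5 c2@12, authorship 33.11.....22..
Authorship (.=original, N=cursor N): 3 3 . 1 1 . . . . . 2 2 . .
Index 1: author = 3

Answer: cursor 3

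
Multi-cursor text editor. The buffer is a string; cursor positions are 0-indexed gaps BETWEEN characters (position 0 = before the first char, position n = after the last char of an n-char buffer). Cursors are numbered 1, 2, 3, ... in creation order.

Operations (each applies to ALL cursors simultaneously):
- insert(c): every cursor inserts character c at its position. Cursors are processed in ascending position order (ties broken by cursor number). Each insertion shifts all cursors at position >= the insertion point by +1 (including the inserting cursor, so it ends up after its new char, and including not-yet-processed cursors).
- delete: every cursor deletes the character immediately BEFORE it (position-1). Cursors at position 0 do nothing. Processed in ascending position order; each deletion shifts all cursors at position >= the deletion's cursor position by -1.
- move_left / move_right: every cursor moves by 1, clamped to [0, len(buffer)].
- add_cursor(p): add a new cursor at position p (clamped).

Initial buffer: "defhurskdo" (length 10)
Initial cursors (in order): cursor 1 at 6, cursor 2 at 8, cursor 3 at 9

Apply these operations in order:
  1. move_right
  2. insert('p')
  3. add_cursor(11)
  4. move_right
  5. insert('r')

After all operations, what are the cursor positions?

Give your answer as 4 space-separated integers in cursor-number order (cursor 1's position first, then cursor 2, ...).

After op 1 (move_right): buffer="defhurskdo" (len 10), cursors c1@7 c2@9 c3@10, authorship ..........
After op 2 (insert('p')): buffer="defhurspkdpop" (len 13), cursors c1@8 c2@11 c3@13, authorship .......1..2.3
After op 3 (add_cursor(11)): buffer="defhurspkdpop" (len 13), cursors c1@8 c2@11 c4@11 c3@13, authorship .......1..2.3
After op 4 (move_right): buffer="defhurspkdpop" (len 13), cursors c1@9 c2@12 c4@12 c3@13, authorship .......1..2.3
After op 5 (insert('r')): buffer="defhurspkrdporrpr" (len 17), cursors c1@10 c2@15 c4@15 c3@17, authorship .......1.1.2.2433

Answer: 10 15 17 15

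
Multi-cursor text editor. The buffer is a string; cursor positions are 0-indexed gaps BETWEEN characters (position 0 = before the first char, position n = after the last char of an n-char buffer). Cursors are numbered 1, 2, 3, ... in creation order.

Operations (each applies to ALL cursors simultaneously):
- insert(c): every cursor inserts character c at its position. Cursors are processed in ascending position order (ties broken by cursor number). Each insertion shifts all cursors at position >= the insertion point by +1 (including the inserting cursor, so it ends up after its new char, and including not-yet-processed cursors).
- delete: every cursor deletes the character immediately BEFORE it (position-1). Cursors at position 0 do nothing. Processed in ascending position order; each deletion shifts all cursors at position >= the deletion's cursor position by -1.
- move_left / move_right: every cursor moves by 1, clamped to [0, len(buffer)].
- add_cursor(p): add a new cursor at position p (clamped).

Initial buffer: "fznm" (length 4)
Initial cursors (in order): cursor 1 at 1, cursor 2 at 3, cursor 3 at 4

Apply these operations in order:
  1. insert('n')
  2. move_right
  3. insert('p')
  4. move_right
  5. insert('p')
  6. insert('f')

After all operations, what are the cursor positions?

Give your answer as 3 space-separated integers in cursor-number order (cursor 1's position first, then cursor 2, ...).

Answer: 7 13 16

Derivation:
After op 1 (insert('n')): buffer="fnznnmn" (len 7), cursors c1@2 c2@5 c3@7, authorship .1..2.3
After op 2 (move_right): buffer="fnznnmn" (len 7), cursors c1@3 c2@6 c3@7, authorship .1..2.3
After op 3 (insert('p')): buffer="fnzpnnmpnp" (len 10), cursors c1@4 c2@8 c3@10, authorship .1.1.2.233
After op 4 (move_right): buffer="fnzpnnmpnp" (len 10), cursors c1@5 c2@9 c3@10, authorship .1.1.2.233
After op 5 (insert('p')): buffer="fnzpnpnmpnppp" (len 13), cursors c1@6 c2@11 c3@13, authorship .1.1.12.23233
After op 6 (insert('f')): buffer="fnzpnpfnmpnpfppf" (len 16), cursors c1@7 c2@13 c3@16, authorship .1.1.112.2322333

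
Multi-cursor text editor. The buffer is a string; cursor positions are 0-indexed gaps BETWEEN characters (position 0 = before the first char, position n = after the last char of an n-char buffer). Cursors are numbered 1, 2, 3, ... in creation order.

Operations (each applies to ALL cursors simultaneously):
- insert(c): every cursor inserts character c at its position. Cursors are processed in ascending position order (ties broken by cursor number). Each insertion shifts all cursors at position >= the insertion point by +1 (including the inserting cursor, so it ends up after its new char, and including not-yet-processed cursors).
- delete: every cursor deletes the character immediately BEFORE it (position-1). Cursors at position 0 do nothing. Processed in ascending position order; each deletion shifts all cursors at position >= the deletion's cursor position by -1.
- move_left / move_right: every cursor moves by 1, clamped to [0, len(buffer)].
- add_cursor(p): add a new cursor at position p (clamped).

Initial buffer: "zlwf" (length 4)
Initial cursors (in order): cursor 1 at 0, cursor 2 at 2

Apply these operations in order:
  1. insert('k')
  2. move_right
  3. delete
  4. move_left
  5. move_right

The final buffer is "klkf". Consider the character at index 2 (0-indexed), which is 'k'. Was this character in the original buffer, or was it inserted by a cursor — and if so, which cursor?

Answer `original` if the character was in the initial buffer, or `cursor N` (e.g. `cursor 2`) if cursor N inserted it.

Answer: cursor 2

Derivation:
After op 1 (insert('k')): buffer="kzlkwf" (len 6), cursors c1@1 c2@4, authorship 1..2..
After op 2 (move_right): buffer="kzlkwf" (len 6), cursors c1@2 c2@5, authorship 1..2..
After op 3 (delete): buffer="klkf" (len 4), cursors c1@1 c2@3, authorship 1.2.
After op 4 (move_left): buffer="klkf" (len 4), cursors c1@0 c2@2, authorship 1.2.
After op 5 (move_right): buffer="klkf" (len 4), cursors c1@1 c2@3, authorship 1.2.
Authorship (.=original, N=cursor N): 1 . 2 .
Index 2: author = 2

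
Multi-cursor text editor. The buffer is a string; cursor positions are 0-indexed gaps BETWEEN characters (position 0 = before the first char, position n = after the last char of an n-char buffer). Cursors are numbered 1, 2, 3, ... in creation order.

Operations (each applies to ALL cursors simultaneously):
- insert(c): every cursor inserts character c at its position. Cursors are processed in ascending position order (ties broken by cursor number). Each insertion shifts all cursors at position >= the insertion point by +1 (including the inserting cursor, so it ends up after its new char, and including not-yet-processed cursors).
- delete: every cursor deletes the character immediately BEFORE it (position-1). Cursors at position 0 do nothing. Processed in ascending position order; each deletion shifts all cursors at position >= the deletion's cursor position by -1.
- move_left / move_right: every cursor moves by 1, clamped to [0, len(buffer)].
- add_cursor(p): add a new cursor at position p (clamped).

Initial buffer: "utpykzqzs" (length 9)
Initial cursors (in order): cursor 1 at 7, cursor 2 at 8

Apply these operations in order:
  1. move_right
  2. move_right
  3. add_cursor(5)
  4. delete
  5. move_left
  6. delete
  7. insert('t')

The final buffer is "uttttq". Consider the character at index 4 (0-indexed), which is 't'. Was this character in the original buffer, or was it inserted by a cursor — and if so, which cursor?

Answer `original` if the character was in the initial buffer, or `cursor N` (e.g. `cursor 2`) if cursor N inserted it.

Answer: cursor 3

Derivation:
After op 1 (move_right): buffer="utpykzqzs" (len 9), cursors c1@8 c2@9, authorship .........
After op 2 (move_right): buffer="utpykzqzs" (len 9), cursors c1@9 c2@9, authorship .........
After op 3 (add_cursor(5)): buffer="utpykzqzs" (len 9), cursors c3@5 c1@9 c2@9, authorship .........
After op 4 (delete): buffer="utpyzq" (len 6), cursors c3@4 c1@6 c2@6, authorship ......
After op 5 (move_left): buffer="utpyzq" (len 6), cursors c3@3 c1@5 c2@5, authorship ......
After op 6 (delete): buffer="utq" (len 3), cursors c1@2 c2@2 c3@2, authorship ...
After op 7 (insert('t')): buffer="uttttq" (len 6), cursors c1@5 c2@5 c3@5, authorship ..123.
Authorship (.=original, N=cursor N): . . 1 2 3 .
Index 4: author = 3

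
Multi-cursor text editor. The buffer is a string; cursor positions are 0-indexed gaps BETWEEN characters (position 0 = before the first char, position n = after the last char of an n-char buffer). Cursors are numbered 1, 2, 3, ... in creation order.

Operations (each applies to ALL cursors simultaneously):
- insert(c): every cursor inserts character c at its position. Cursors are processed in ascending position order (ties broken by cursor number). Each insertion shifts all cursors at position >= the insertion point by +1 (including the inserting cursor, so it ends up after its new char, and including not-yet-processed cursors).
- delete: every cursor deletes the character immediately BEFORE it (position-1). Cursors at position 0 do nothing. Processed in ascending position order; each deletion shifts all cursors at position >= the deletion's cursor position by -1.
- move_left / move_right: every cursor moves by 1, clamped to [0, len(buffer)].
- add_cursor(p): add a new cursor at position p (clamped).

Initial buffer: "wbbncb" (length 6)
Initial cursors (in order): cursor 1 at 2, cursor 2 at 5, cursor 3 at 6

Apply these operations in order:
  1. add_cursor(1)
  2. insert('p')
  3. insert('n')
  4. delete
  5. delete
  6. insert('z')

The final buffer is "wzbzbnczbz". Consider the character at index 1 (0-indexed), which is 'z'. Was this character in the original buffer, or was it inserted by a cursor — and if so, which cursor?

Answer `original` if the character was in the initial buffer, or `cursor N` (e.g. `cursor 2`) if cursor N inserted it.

After op 1 (add_cursor(1)): buffer="wbbncb" (len 6), cursors c4@1 c1@2 c2@5 c3@6, authorship ......
After op 2 (insert('p')): buffer="wpbpbncpbp" (len 10), cursors c4@2 c1@4 c2@8 c3@10, authorship .4.1...2.3
After op 3 (insert('n')): buffer="wpnbpnbncpnbpn" (len 14), cursors c4@3 c1@6 c2@11 c3@14, authorship .44.11...22.33
After op 4 (delete): buffer="wpbpbncpbp" (len 10), cursors c4@2 c1@4 c2@8 c3@10, authorship .4.1...2.3
After op 5 (delete): buffer="wbbncb" (len 6), cursors c4@1 c1@2 c2@5 c3@6, authorship ......
After op 6 (insert('z')): buffer="wzbzbnczbz" (len 10), cursors c4@2 c1@4 c2@8 c3@10, authorship .4.1...2.3
Authorship (.=original, N=cursor N): . 4 . 1 . . . 2 . 3
Index 1: author = 4

Answer: cursor 4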